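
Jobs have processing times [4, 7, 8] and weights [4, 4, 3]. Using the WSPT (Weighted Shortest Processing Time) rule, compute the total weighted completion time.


Compute p/w ratios and sort ascending (WSPT): [(4, 4), (7, 4), (8, 3)]
Compute weighted completion times:
  Job (p=4,w=4): C=4, w*C=4*4=16
  Job (p=7,w=4): C=11, w*C=4*11=44
  Job (p=8,w=3): C=19, w*C=3*19=57
Total weighted completion time = 117

117


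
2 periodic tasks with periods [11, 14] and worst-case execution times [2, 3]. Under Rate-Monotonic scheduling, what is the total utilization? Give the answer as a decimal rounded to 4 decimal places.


Compute individual utilizations (exact fractions):
  Task 1: C/T = 2/11 (approx. 0.1818)
  Task 2: C/T = 3/14 (approx. 0.2143)
Total utilization U = 2/11 + 3/14 = 61/154
Rounded to 4 decimal places: U = 0.3961
RM (Liu & Layland) bound for 2 tasks = 0.828427; compare with U = 61/154 (approx. 0.396104)
U <= bound, so schedulable by RM sufficient condition.

0.3961


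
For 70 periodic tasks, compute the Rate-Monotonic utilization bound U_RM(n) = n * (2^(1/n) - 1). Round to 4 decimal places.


Compute 2^(1/70) = 1.0099512906
Subtract 1: 1.0099512906 - 1 = 0.0099512906
Multiply by n: 70 * 0.0099512906 = 0.6965903420
Round to 4 dp: 0.6966

0.6966


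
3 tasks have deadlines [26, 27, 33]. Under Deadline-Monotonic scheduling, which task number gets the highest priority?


Sort tasks by relative deadline (ascending):
  Task 1: deadline = 26
  Task 2: deadline = 27
  Task 3: deadline = 33
Priority order (highest first): [1, 2, 3]
Highest priority task = 1

1


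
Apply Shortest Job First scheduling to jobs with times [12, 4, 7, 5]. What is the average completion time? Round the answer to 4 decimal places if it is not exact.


SJF order (ascending): [4, 5, 7, 12]
Completion times:
  Job 1: burst=4, C=4
  Job 2: burst=5, C=9
  Job 3: burst=7, C=16
  Job 4: burst=12, C=28
Average completion = 57/4 = 14.25

14.25


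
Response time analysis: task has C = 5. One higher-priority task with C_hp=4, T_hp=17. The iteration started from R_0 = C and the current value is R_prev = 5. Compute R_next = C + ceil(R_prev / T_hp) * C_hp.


R_next = C + ceil(R_prev / T_hp) * C_hp
ceil(5 / 17) = ceil(0.2941) = 1
Interference = 1 * 4 = 4
R_next = 5 + 4 = 9

9


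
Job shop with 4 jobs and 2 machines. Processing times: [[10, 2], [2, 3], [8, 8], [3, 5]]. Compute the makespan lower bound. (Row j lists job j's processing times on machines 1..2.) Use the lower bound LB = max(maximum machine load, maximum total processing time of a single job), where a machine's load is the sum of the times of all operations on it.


Machine loads:
  Machine 1: 10 + 2 + 8 + 3 = 23
  Machine 2: 2 + 3 + 8 + 5 = 18
Max machine load = 23
Job totals:
  Job 1: 12
  Job 2: 5
  Job 3: 16
  Job 4: 8
Max job total = 16
Lower bound = max(23, 16) = 23

23


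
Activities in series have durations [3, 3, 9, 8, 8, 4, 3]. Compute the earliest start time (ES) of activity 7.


Activity 7 starts after activities 1 through 6 complete.
Predecessor durations: [3, 3, 9, 8, 8, 4]
ES = 3 + 3 + 9 + 8 + 8 + 4 = 35

35


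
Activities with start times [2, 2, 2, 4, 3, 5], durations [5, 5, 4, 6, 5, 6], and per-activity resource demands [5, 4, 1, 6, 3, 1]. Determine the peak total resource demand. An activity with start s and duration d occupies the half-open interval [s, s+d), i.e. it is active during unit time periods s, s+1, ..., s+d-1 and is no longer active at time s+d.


Each activity i is active on [start_i, start_i + duration_i).
Compute total resource usage per time slot:
  t=0: active resources = [], total = 0
  t=1: active resources = [], total = 0
  t=2: active resources = [5, 4, 1], total = 10
  t=3: active resources = [5, 4, 1, 3], total = 13
  t=4: active resources = [5, 4, 1, 6, 3], total = 19
  t=5: active resources = [5, 4, 1, 6, 3, 1], total = 20
  t=6: active resources = [5, 4, 6, 3, 1], total = 19
  t=7: active resources = [6, 3, 1], total = 10
  t=8: active resources = [6, 1], total = 7
  t=9: active resources = [6, 1], total = 7
  t=10: active resources = [1], total = 1
Peak resource demand = 20

20


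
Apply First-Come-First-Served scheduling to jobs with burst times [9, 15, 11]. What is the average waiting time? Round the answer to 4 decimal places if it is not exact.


FCFS order (as given): [9, 15, 11]
Waiting times:
  Job 1: wait = 0
  Job 2: wait = 9
  Job 3: wait = 24
Sum of waiting times = 33
Average waiting time = 33/3 = 11.0

11.0


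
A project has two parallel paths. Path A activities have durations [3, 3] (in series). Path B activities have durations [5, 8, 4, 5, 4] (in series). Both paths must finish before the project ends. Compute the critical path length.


Path A total = 3 + 3 = 6
Path B total = 5 + 8 + 4 + 5 + 4 = 26
Critical path = longest path = max(6, 26) = 26

26


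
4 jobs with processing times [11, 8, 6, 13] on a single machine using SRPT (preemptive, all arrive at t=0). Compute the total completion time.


Since all jobs arrive at t=0, SRPT equals SPT ordering.
SPT order: [6, 8, 11, 13]
Completion times:
  Job 1: p=6, C=6
  Job 2: p=8, C=14
  Job 3: p=11, C=25
  Job 4: p=13, C=38
Total completion time = 6 + 14 + 25 + 38 = 83

83


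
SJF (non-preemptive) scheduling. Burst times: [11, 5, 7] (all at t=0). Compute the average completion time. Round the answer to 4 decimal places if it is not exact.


SJF order (ascending): [5, 7, 11]
Completion times:
  Job 1: burst=5, C=5
  Job 2: burst=7, C=12
  Job 3: burst=11, C=23
Average completion = 40/3 = 13.3333

13.3333


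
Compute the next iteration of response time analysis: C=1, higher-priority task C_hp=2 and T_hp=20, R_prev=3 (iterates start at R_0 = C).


R_next = C + ceil(R_prev / T_hp) * C_hp
ceil(3 / 20) = ceil(0.15) = 1
Interference = 1 * 2 = 2
R_next = 1 + 2 = 3
R_next = R_prev, so the iteration has converged (response time = 3).

3


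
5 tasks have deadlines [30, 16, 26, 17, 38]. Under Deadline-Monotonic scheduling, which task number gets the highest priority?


Sort tasks by relative deadline (ascending):
  Task 2: deadline = 16
  Task 4: deadline = 17
  Task 3: deadline = 26
  Task 1: deadline = 30
  Task 5: deadline = 38
Priority order (highest first): [2, 4, 3, 1, 5]
Highest priority task = 2

2


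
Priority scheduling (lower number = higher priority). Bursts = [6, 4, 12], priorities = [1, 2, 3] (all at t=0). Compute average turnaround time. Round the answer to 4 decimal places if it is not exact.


Sort by priority (ascending = highest first):
Order: [(1, 6), (2, 4), (3, 12)]
Completion times:
  Priority 1, burst=6, C=6
  Priority 2, burst=4, C=10
  Priority 3, burst=12, C=22
Average turnaround = 38/3 = 12.6667

12.6667


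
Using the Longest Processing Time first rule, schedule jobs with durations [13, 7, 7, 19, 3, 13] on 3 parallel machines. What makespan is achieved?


Sort jobs in decreasing order (LPT): [19, 13, 13, 7, 7, 3]
Assign each job to the least loaded machine:
  Machine 1: jobs [19, 3], load = 22
  Machine 2: jobs [13, 7], load = 20
  Machine 3: jobs [13, 7], load = 20
Makespan = max load = 22

22


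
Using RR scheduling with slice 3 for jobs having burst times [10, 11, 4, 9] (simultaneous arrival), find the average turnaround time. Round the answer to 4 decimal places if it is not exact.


Time quantum = 3
Execution trace:
  J1 runs 3 units, time = 3
  J2 runs 3 units, time = 6
  J3 runs 3 units, time = 9
  J4 runs 3 units, time = 12
  J1 runs 3 units, time = 15
  J2 runs 3 units, time = 18
  J3 runs 1 units, time = 19
  J4 runs 3 units, time = 22
  J1 runs 3 units, time = 25
  J2 runs 3 units, time = 28
  J4 runs 3 units, time = 31
  J1 runs 1 units, time = 32
  J2 runs 2 units, time = 34
Finish times: [32, 34, 19, 31]
Average turnaround = 116/4 = 29.0

29.0


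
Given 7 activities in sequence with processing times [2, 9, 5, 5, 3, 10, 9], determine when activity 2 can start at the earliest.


Activity 2 starts after activities 1 through 1 complete.
Predecessor durations: [2]
ES = 2 = 2

2


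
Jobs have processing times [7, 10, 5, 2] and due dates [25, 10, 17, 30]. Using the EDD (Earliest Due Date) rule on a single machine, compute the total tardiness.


Sort by due date (EDD order): [(10, 10), (5, 17), (7, 25), (2, 30)]
Compute completion times and tardiness:
  Job 1: p=10, d=10, C=10, tardiness=max(0,10-10)=0
  Job 2: p=5, d=17, C=15, tardiness=max(0,15-17)=0
  Job 3: p=7, d=25, C=22, tardiness=max(0,22-25)=0
  Job 4: p=2, d=30, C=24, tardiness=max(0,24-30)=0
Total tardiness = 0

0


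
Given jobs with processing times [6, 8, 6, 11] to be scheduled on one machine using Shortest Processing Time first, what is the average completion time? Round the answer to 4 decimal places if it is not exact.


Sort jobs by processing time (SPT order): [6, 6, 8, 11]
Compute completion times sequentially:
  Job 1: processing = 6, completes at 6
  Job 2: processing = 6, completes at 12
  Job 3: processing = 8, completes at 20
  Job 4: processing = 11, completes at 31
Sum of completion times = 69
Average completion time = 69/4 = 17.25

17.25


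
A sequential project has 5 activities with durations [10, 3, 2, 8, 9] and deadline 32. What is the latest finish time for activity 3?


LF(activity 3) = deadline - sum of successor durations
Successors: activities 4 through 5 with durations [8, 9]
Sum of successor durations = 17
LF = 32 - 17 = 15

15


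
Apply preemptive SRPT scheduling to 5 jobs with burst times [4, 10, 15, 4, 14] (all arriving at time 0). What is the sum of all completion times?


Since all jobs arrive at t=0, SRPT equals SPT ordering.
SPT order: [4, 4, 10, 14, 15]
Completion times:
  Job 1: p=4, C=4
  Job 2: p=4, C=8
  Job 3: p=10, C=18
  Job 4: p=14, C=32
  Job 5: p=15, C=47
Total completion time = 4 + 8 + 18 + 32 + 47 = 109

109


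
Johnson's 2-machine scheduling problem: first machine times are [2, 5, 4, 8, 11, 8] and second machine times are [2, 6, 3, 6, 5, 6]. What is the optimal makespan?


Apply Johnson's rule:
  Group 1 (a <= b): [(1, 2, 2), (2, 5, 6)]
  Group 2 (a > b): [(4, 8, 6), (6, 8, 6), (5, 11, 5), (3, 4, 3)]
Optimal job order: [1, 2, 4, 6, 5, 3]
Schedule:
  Job 1: M1 done at 2, M2 done at 4
  Job 2: M1 done at 7, M2 done at 13
  Job 4: M1 done at 15, M2 done at 21
  Job 6: M1 done at 23, M2 done at 29
  Job 5: M1 done at 34, M2 done at 39
  Job 3: M1 done at 38, M2 done at 42
Makespan = 42

42


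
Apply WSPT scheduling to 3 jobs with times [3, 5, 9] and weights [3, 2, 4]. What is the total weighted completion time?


Compute p/w ratios and sort ascending (WSPT): [(3, 3), (9, 4), (5, 2)]
Compute weighted completion times:
  Job (p=3,w=3): C=3, w*C=3*3=9
  Job (p=9,w=4): C=12, w*C=4*12=48
  Job (p=5,w=2): C=17, w*C=2*17=34
Total weighted completion time = 91

91


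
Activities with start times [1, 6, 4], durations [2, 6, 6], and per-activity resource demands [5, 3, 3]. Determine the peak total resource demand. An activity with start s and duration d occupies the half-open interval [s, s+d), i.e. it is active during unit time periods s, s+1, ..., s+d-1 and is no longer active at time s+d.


Each activity i is active on [start_i, start_i + duration_i).
Compute total resource usage per time slot:
  t=0: active resources = [], total = 0
  t=1: active resources = [5], total = 5
  t=2: active resources = [5], total = 5
  t=3: active resources = [], total = 0
  t=4: active resources = [3], total = 3
  t=5: active resources = [3], total = 3
  t=6: active resources = [3, 3], total = 6
  t=7: active resources = [3, 3], total = 6
  t=8: active resources = [3, 3], total = 6
  t=9: active resources = [3, 3], total = 6
  t=10: active resources = [3], total = 3
  t=11: active resources = [3], total = 3
Peak resource demand = 6

6


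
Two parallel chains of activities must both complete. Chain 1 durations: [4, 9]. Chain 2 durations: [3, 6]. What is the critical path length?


Path A total = 4 + 9 = 13
Path B total = 3 + 6 = 9
Critical path = longest path = max(13, 9) = 13

13


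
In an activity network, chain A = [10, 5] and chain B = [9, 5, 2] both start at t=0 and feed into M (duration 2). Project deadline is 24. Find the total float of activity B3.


Forward pass: ES(B3) = sum of predecessors on chain B = 14
EF = ES + duration = 14 + 2 = 16
Backward pass: LF(M) = deadline = 24; LS(M) = 24 - 2 = 22
LF(B3) = LS(M) - sum(successors on chain B) = 22 - 0 = 22
LS = LF - duration = 22 - 2 = 20
Total float = LS - ES = 20 - 14 = 6

6


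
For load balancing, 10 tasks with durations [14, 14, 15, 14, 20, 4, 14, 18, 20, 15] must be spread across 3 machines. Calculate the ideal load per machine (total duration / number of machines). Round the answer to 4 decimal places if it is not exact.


Total processing time = 14 + 14 + 15 + 14 + 20 + 4 + 14 + 18 + 20 + 15 = 148
Number of machines = 3
Ideal balanced load = 148 / 3 = 49.3333

49.3333


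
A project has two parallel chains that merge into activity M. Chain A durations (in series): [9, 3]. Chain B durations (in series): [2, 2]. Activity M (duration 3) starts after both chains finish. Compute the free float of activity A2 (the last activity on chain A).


ES(A2) = sum of predecessors on chain A = 9
EF(A2) = ES + duration = 9 + 3 = 12
Successor of A2 is M. ES(M) = max(sum(A), sum(B)) = max(12, 4) = 12
Free float = ES(successor) - EF(current) = 12 - 12 = 0

0


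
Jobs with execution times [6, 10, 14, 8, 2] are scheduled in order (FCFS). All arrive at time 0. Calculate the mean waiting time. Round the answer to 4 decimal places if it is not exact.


FCFS order (as given): [6, 10, 14, 8, 2]
Waiting times:
  Job 1: wait = 0
  Job 2: wait = 6
  Job 3: wait = 16
  Job 4: wait = 30
  Job 5: wait = 38
Sum of waiting times = 90
Average waiting time = 90/5 = 18.0

18.0


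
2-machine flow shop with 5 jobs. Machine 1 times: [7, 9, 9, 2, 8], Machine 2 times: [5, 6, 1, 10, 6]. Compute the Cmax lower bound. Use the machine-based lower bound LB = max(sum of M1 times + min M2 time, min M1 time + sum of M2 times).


LB1 = sum(M1 times) + min(M2 times) = 35 + 1 = 36
LB2 = min(M1 times) + sum(M2 times) = 2 + 28 = 30
Lower bound = max(LB1, LB2) = max(36, 30) = 36

36


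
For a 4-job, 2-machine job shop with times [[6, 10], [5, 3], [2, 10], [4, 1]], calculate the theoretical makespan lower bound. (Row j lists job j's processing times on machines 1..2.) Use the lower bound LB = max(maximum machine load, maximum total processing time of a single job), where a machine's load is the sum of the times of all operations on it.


Machine loads:
  Machine 1: 6 + 5 + 2 + 4 = 17
  Machine 2: 10 + 3 + 10 + 1 = 24
Max machine load = 24
Job totals:
  Job 1: 16
  Job 2: 8
  Job 3: 12
  Job 4: 5
Max job total = 16
Lower bound = max(24, 16) = 24

24


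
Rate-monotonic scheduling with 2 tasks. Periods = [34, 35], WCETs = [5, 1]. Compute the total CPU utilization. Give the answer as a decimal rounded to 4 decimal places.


Compute individual utilizations (exact fractions):
  Task 1: C/T = 5/34 (approx. 0.1471)
  Task 2: C/T = 1/35 (approx. 0.0286)
Total utilization U = 5/34 + 1/35 = 209/1190
Rounded to 4 decimal places: U = 0.1756
RM (Liu & Layland) bound for 2 tasks = 0.828427; compare with U = 209/1190 (approx. 0.175630)
U <= bound, so schedulable by RM sufficient condition.

0.1756


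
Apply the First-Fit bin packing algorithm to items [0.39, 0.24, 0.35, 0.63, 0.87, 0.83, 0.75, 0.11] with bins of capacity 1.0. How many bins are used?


Place items sequentially using First-Fit:
  Item 0.39 -> new Bin 1
  Item 0.24 -> Bin 1 (now 0.63)
  Item 0.35 -> Bin 1 (now 0.98)
  Item 0.63 -> new Bin 2
  Item 0.87 -> new Bin 3
  Item 0.83 -> new Bin 4
  Item 0.75 -> new Bin 5
  Item 0.11 -> Bin 2 (now 0.74)
Total bins used = 5

5


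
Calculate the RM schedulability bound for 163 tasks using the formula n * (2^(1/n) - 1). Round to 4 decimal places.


Compute 2^(1/163) = 1.0042614911
Subtract 1: 1.0042614911 - 1 = 0.0042614911
Multiply by n: 163 * 0.0042614911 = 0.6946230493
Round to 4 dp: 0.6946

0.6946


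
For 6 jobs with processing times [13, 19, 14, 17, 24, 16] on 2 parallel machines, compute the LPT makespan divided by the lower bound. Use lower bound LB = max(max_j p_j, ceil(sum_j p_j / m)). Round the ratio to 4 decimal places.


LPT order: [24, 19, 17, 16, 14, 13]
Machine loads after assignment: [53, 50]
LPT makespan = 53
Lower bound = max(max_job, ceil(total/2)) = max(24, 52) = 52
Ratio = 53 / 52 = 1.0192

1.0192


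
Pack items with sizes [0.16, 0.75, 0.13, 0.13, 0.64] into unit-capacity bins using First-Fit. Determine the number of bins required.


Place items sequentially using First-Fit:
  Item 0.16 -> new Bin 1
  Item 0.75 -> Bin 1 (now 0.91)
  Item 0.13 -> new Bin 2
  Item 0.13 -> Bin 2 (now 0.26)
  Item 0.64 -> Bin 2 (now 0.9)
Total bins used = 2

2


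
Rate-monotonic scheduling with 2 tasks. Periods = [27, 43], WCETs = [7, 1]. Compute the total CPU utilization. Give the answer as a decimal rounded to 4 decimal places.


Compute individual utilizations (exact fractions):
  Task 1: C/T = 7/27 (approx. 0.2593)
  Task 2: C/T = 1/43 (approx. 0.0233)
Total utilization U = 7/27 + 1/43 = 328/1161
Rounded to 4 decimal places: U = 0.2825
RM (Liu & Layland) bound for 2 tasks = 0.828427; compare with U = 328/1161 (approx. 0.282515)
U <= bound, so schedulable by RM sufficient condition.

0.2825


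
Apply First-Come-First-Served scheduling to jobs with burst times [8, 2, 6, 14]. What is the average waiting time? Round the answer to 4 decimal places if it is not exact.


FCFS order (as given): [8, 2, 6, 14]
Waiting times:
  Job 1: wait = 0
  Job 2: wait = 8
  Job 3: wait = 10
  Job 4: wait = 16
Sum of waiting times = 34
Average waiting time = 34/4 = 8.5

8.5


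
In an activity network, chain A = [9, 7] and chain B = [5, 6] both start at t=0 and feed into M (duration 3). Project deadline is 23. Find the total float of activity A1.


Forward pass: ES(A1) = sum of predecessors on chain A = 0
EF = ES + duration = 0 + 9 = 9
Backward pass: LF(M) = deadline = 23; LS(M) = 23 - 3 = 20
LF(A1) = LS(M) - sum(successors on chain A) = 20 - 7 = 13
LS = LF - duration = 13 - 9 = 4
Total float = LS - ES = 4 - 0 = 4

4


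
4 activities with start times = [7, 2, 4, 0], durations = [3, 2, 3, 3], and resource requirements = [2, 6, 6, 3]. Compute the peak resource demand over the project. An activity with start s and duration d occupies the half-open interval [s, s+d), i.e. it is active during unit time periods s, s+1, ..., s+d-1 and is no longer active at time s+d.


Each activity i is active on [start_i, start_i + duration_i).
Compute total resource usage per time slot:
  t=0: active resources = [3], total = 3
  t=1: active resources = [3], total = 3
  t=2: active resources = [6, 3], total = 9
  t=3: active resources = [6], total = 6
  t=4: active resources = [6], total = 6
  t=5: active resources = [6], total = 6
  t=6: active resources = [6], total = 6
  t=7: active resources = [2], total = 2
  t=8: active resources = [2], total = 2
  t=9: active resources = [2], total = 2
Peak resource demand = 9

9


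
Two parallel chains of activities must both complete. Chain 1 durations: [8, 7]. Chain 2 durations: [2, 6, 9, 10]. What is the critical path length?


Path A total = 8 + 7 = 15
Path B total = 2 + 6 + 9 + 10 = 27
Critical path = longest path = max(15, 27) = 27

27


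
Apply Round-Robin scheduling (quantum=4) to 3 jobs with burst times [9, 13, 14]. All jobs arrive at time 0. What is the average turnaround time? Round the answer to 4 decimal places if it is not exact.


Time quantum = 4
Execution trace:
  J1 runs 4 units, time = 4
  J2 runs 4 units, time = 8
  J3 runs 4 units, time = 12
  J1 runs 4 units, time = 16
  J2 runs 4 units, time = 20
  J3 runs 4 units, time = 24
  J1 runs 1 units, time = 25
  J2 runs 4 units, time = 29
  J3 runs 4 units, time = 33
  J2 runs 1 units, time = 34
  J3 runs 2 units, time = 36
Finish times: [25, 34, 36]
Average turnaround = 95/3 = 31.6667

31.6667


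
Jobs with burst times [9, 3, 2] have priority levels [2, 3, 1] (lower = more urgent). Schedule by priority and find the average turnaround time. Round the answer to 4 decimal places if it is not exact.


Sort by priority (ascending = highest first):
Order: [(1, 2), (2, 9), (3, 3)]
Completion times:
  Priority 1, burst=2, C=2
  Priority 2, burst=9, C=11
  Priority 3, burst=3, C=14
Average turnaround = 27/3 = 9.0

9.0


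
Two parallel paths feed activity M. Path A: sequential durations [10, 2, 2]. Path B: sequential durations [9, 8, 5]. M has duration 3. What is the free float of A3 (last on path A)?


ES(A3) = sum of predecessors on chain A = 12
EF(A3) = ES + duration = 12 + 2 = 14
Successor of A3 is M. ES(M) = max(sum(A), sum(B)) = max(14, 22) = 22
Free float = ES(successor) - EF(current) = 22 - 14 = 8

8


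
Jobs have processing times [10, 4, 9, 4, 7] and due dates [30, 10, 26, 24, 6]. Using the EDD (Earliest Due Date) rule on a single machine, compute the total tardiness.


Sort by due date (EDD order): [(7, 6), (4, 10), (4, 24), (9, 26), (10, 30)]
Compute completion times and tardiness:
  Job 1: p=7, d=6, C=7, tardiness=max(0,7-6)=1
  Job 2: p=4, d=10, C=11, tardiness=max(0,11-10)=1
  Job 3: p=4, d=24, C=15, tardiness=max(0,15-24)=0
  Job 4: p=9, d=26, C=24, tardiness=max(0,24-26)=0
  Job 5: p=10, d=30, C=34, tardiness=max(0,34-30)=4
Total tardiness = 6

6


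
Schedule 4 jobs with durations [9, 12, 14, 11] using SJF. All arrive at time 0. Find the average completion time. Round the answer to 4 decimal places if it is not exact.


SJF order (ascending): [9, 11, 12, 14]
Completion times:
  Job 1: burst=9, C=9
  Job 2: burst=11, C=20
  Job 3: burst=12, C=32
  Job 4: burst=14, C=46
Average completion = 107/4 = 26.75

26.75


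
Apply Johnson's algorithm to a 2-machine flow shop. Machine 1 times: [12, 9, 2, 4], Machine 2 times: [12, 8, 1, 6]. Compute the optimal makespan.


Apply Johnson's rule:
  Group 1 (a <= b): [(4, 4, 6), (1, 12, 12)]
  Group 2 (a > b): [(2, 9, 8), (3, 2, 1)]
Optimal job order: [4, 1, 2, 3]
Schedule:
  Job 4: M1 done at 4, M2 done at 10
  Job 1: M1 done at 16, M2 done at 28
  Job 2: M1 done at 25, M2 done at 36
  Job 3: M1 done at 27, M2 done at 37
Makespan = 37

37


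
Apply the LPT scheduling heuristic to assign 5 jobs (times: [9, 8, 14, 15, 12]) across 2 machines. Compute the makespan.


Sort jobs in decreasing order (LPT): [15, 14, 12, 9, 8]
Assign each job to the least loaded machine:
  Machine 1: jobs [15, 9, 8], load = 32
  Machine 2: jobs [14, 12], load = 26
Makespan = max load = 32

32


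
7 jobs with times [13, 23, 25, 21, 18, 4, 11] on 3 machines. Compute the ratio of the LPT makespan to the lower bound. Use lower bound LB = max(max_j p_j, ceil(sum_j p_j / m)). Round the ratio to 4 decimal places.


LPT order: [25, 23, 21, 18, 13, 11, 4]
Machine loads after assignment: [40, 36, 39]
LPT makespan = 40
Lower bound = max(max_job, ceil(total/3)) = max(25, 39) = 39
Ratio = 40 / 39 = 1.0256

1.0256


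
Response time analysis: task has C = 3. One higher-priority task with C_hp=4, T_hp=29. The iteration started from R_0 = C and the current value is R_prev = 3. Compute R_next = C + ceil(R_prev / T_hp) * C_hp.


R_next = C + ceil(R_prev / T_hp) * C_hp
ceil(3 / 29) = ceil(0.1034) = 1
Interference = 1 * 4 = 4
R_next = 3 + 4 = 7

7


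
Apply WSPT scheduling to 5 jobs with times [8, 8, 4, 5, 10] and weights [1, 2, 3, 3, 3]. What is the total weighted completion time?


Compute p/w ratios and sort ascending (WSPT): [(4, 3), (5, 3), (10, 3), (8, 2), (8, 1)]
Compute weighted completion times:
  Job (p=4,w=3): C=4, w*C=3*4=12
  Job (p=5,w=3): C=9, w*C=3*9=27
  Job (p=10,w=3): C=19, w*C=3*19=57
  Job (p=8,w=2): C=27, w*C=2*27=54
  Job (p=8,w=1): C=35, w*C=1*35=35
Total weighted completion time = 185

185


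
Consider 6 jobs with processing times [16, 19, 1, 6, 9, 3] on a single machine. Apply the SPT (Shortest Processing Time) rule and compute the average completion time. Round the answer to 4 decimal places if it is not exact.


Sort jobs by processing time (SPT order): [1, 3, 6, 9, 16, 19]
Compute completion times sequentially:
  Job 1: processing = 1, completes at 1
  Job 2: processing = 3, completes at 4
  Job 3: processing = 6, completes at 10
  Job 4: processing = 9, completes at 19
  Job 5: processing = 16, completes at 35
  Job 6: processing = 19, completes at 54
Sum of completion times = 123
Average completion time = 123/6 = 20.5

20.5


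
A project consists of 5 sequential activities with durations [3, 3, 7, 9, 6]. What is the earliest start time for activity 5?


Activity 5 starts after activities 1 through 4 complete.
Predecessor durations: [3, 3, 7, 9]
ES = 3 + 3 + 7 + 9 = 22

22


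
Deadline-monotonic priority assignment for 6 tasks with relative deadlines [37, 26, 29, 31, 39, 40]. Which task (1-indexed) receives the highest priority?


Sort tasks by relative deadline (ascending):
  Task 2: deadline = 26
  Task 3: deadline = 29
  Task 4: deadline = 31
  Task 1: deadline = 37
  Task 5: deadline = 39
  Task 6: deadline = 40
Priority order (highest first): [2, 3, 4, 1, 5, 6]
Highest priority task = 2

2


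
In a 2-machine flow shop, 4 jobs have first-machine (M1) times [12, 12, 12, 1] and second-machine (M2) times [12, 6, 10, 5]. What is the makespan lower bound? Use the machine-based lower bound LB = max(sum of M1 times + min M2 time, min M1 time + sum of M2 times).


LB1 = sum(M1 times) + min(M2 times) = 37 + 5 = 42
LB2 = min(M1 times) + sum(M2 times) = 1 + 33 = 34
Lower bound = max(LB1, LB2) = max(42, 34) = 42

42


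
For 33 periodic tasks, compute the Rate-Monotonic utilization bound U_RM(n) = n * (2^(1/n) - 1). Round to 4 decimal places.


Compute 2^(1/33) = 1.0212266063
Subtract 1: 1.0212266063 - 1 = 0.0212266063
Multiply by n: 33 * 0.0212266063 = 0.7004780079
Round to 4 dp: 0.7005

0.7005


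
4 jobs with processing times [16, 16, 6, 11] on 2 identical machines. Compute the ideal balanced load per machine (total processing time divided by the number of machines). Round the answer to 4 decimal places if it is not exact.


Total processing time = 16 + 16 + 6 + 11 = 49
Number of machines = 2
Ideal balanced load = 49 / 2 = 24.5

24.5


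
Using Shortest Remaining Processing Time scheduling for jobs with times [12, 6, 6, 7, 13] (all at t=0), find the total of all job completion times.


Since all jobs arrive at t=0, SRPT equals SPT ordering.
SPT order: [6, 6, 7, 12, 13]
Completion times:
  Job 1: p=6, C=6
  Job 2: p=6, C=12
  Job 3: p=7, C=19
  Job 4: p=12, C=31
  Job 5: p=13, C=44
Total completion time = 6 + 12 + 19 + 31 + 44 = 112

112


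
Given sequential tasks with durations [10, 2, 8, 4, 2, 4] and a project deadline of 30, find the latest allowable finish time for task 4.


LF(activity 4) = deadline - sum of successor durations
Successors: activities 5 through 6 with durations [2, 4]
Sum of successor durations = 6
LF = 30 - 6 = 24

24


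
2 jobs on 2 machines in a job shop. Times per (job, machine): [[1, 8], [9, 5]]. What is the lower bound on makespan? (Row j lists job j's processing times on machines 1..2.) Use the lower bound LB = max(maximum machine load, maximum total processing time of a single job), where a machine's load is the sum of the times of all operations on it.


Machine loads:
  Machine 1: 1 + 9 = 10
  Machine 2: 8 + 5 = 13
Max machine load = 13
Job totals:
  Job 1: 9
  Job 2: 14
Max job total = 14
Lower bound = max(13, 14) = 14

14


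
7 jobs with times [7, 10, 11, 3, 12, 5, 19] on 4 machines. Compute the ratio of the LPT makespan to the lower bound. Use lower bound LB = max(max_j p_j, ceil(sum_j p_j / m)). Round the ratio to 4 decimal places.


LPT order: [19, 12, 11, 10, 7, 5, 3]
Machine loads after assignment: [19, 15, 16, 17]
LPT makespan = 19
Lower bound = max(max_job, ceil(total/4)) = max(19, 17) = 19
Ratio = 19 / 19 = 1.0

1.0


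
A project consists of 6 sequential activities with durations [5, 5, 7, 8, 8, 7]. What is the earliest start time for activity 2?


Activity 2 starts after activities 1 through 1 complete.
Predecessor durations: [5]
ES = 5 = 5

5


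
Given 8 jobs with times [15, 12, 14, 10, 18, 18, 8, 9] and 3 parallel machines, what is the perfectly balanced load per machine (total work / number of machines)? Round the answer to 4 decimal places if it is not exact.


Total processing time = 15 + 12 + 14 + 10 + 18 + 18 + 8 + 9 = 104
Number of machines = 3
Ideal balanced load = 104 / 3 = 34.6667

34.6667


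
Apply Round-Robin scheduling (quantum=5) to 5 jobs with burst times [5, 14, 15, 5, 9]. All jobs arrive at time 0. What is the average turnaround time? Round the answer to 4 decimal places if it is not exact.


Time quantum = 5
Execution trace:
  J1 runs 5 units, time = 5
  J2 runs 5 units, time = 10
  J3 runs 5 units, time = 15
  J4 runs 5 units, time = 20
  J5 runs 5 units, time = 25
  J2 runs 5 units, time = 30
  J3 runs 5 units, time = 35
  J5 runs 4 units, time = 39
  J2 runs 4 units, time = 43
  J3 runs 5 units, time = 48
Finish times: [5, 43, 48, 20, 39]
Average turnaround = 155/5 = 31.0

31.0


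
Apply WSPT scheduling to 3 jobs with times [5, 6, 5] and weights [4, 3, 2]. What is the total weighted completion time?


Compute p/w ratios and sort ascending (WSPT): [(5, 4), (6, 3), (5, 2)]
Compute weighted completion times:
  Job (p=5,w=4): C=5, w*C=4*5=20
  Job (p=6,w=3): C=11, w*C=3*11=33
  Job (p=5,w=2): C=16, w*C=2*16=32
Total weighted completion time = 85

85


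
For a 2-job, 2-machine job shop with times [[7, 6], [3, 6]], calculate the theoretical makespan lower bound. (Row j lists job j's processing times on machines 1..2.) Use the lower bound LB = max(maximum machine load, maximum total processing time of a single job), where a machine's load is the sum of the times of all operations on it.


Machine loads:
  Machine 1: 7 + 3 = 10
  Machine 2: 6 + 6 = 12
Max machine load = 12
Job totals:
  Job 1: 13
  Job 2: 9
Max job total = 13
Lower bound = max(12, 13) = 13

13


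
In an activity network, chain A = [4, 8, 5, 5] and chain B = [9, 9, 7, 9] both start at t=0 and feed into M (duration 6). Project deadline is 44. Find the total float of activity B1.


Forward pass: ES(B1) = sum of predecessors on chain B = 0
EF = ES + duration = 0 + 9 = 9
Backward pass: LF(M) = deadline = 44; LS(M) = 44 - 6 = 38
LF(B1) = LS(M) - sum(successors on chain B) = 38 - 25 = 13
LS = LF - duration = 13 - 9 = 4
Total float = LS - ES = 4 - 0 = 4

4


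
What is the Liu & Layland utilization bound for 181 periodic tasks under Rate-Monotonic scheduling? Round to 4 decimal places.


Compute 2^(1/181) = 1.0038368845
Subtract 1: 1.0038368845 - 1 = 0.0038368845
Multiply by n: 181 * 0.0038368845 = 0.6944760945
Round to 4 dp: 0.6945

0.6945


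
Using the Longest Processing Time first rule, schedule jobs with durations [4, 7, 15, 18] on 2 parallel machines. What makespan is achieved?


Sort jobs in decreasing order (LPT): [18, 15, 7, 4]
Assign each job to the least loaded machine:
  Machine 1: jobs [18, 4], load = 22
  Machine 2: jobs [15, 7], load = 22
Makespan = max load = 22

22


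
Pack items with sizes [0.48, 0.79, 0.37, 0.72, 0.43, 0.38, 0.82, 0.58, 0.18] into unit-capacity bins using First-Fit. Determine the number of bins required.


Place items sequentially using First-Fit:
  Item 0.48 -> new Bin 1
  Item 0.79 -> new Bin 2
  Item 0.37 -> Bin 1 (now 0.85)
  Item 0.72 -> new Bin 3
  Item 0.43 -> new Bin 4
  Item 0.38 -> Bin 4 (now 0.81)
  Item 0.82 -> new Bin 5
  Item 0.58 -> new Bin 6
  Item 0.18 -> Bin 2 (now 0.97)
Total bins used = 6

6


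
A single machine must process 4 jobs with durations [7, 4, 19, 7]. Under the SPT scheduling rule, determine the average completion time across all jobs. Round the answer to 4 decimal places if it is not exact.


Sort jobs by processing time (SPT order): [4, 7, 7, 19]
Compute completion times sequentially:
  Job 1: processing = 4, completes at 4
  Job 2: processing = 7, completes at 11
  Job 3: processing = 7, completes at 18
  Job 4: processing = 19, completes at 37
Sum of completion times = 70
Average completion time = 70/4 = 17.5

17.5


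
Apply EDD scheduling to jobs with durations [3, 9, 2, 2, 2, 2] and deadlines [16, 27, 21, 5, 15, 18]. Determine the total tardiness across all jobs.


Sort by due date (EDD order): [(2, 5), (2, 15), (3, 16), (2, 18), (2, 21), (9, 27)]
Compute completion times and tardiness:
  Job 1: p=2, d=5, C=2, tardiness=max(0,2-5)=0
  Job 2: p=2, d=15, C=4, tardiness=max(0,4-15)=0
  Job 3: p=3, d=16, C=7, tardiness=max(0,7-16)=0
  Job 4: p=2, d=18, C=9, tardiness=max(0,9-18)=0
  Job 5: p=2, d=21, C=11, tardiness=max(0,11-21)=0
  Job 6: p=9, d=27, C=20, tardiness=max(0,20-27)=0
Total tardiness = 0

0


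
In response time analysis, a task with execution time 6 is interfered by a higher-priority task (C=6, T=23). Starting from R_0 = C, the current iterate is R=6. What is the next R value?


R_next = C + ceil(R_prev / T_hp) * C_hp
ceil(6 / 23) = ceil(0.2609) = 1
Interference = 1 * 6 = 6
R_next = 6 + 6 = 12

12


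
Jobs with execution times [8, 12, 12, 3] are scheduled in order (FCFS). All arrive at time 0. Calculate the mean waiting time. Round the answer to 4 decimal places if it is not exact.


FCFS order (as given): [8, 12, 12, 3]
Waiting times:
  Job 1: wait = 0
  Job 2: wait = 8
  Job 3: wait = 20
  Job 4: wait = 32
Sum of waiting times = 60
Average waiting time = 60/4 = 15.0

15.0


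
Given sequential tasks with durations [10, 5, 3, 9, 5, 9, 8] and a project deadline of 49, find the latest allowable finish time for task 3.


LF(activity 3) = deadline - sum of successor durations
Successors: activities 4 through 7 with durations [9, 5, 9, 8]
Sum of successor durations = 31
LF = 49 - 31 = 18

18


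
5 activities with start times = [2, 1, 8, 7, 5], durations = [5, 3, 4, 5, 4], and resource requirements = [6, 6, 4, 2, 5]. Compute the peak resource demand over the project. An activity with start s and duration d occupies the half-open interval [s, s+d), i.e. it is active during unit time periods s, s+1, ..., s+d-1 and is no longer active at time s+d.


Each activity i is active on [start_i, start_i + duration_i).
Compute total resource usage per time slot:
  t=0: active resources = [], total = 0
  t=1: active resources = [6], total = 6
  t=2: active resources = [6, 6], total = 12
  t=3: active resources = [6, 6], total = 12
  t=4: active resources = [6], total = 6
  t=5: active resources = [6, 5], total = 11
  t=6: active resources = [6, 5], total = 11
  t=7: active resources = [2, 5], total = 7
  t=8: active resources = [4, 2, 5], total = 11
  t=9: active resources = [4, 2], total = 6
  t=10: active resources = [4, 2], total = 6
  t=11: active resources = [4, 2], total = 6
Peak resource demand = 12

12


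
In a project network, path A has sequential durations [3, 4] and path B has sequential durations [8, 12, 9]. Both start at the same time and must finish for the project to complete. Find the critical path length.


Path A total = 3 + 4 = 7
Path B total = 8 + 12 + 9 = 29
Critical path = longest path = max(7, 29) = 29

29


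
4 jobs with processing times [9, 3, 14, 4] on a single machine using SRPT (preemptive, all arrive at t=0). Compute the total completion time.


Since all jobs arrive at t=0, SRPT equals SPT ordering.
SPT order: [3, 4, 9, 14]
Completion times:
  Job 1: p=3, C=3
  Job 2: p=4, C=7
  Job 3: p=9, C=16
  Job 4: p=14, C=30
Total completion time = 3 + 7 + 16 + 30 = 56

56


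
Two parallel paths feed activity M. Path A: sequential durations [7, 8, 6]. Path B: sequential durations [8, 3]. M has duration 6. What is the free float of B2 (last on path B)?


ES(B2) = sum of predecessors on chain B = 8
EF(B2) = ES + duration = 8 + 3 = 11
Successor of B2 is M. ES(M) = max(sum(A), sum(B)) = max(21, 11) = 21
Free float = ES(successor) - EF(current) = 21 - 11 = 10

10


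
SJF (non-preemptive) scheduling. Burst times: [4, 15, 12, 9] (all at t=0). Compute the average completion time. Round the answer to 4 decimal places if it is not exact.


SJF order (ascending): [4, 9, 12, 15]
Completion times:
  Job 1: burst=4, C=4
  Job 2: burst=9, C=13
  Job 3: burst=12, C=25
  Job 4: burst=15, C=40
Average completion = 82/4 = 20.5

20.5


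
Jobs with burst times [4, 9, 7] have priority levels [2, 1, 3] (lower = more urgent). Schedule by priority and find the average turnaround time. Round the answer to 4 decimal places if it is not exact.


Sort by priority (ascending = highest first):
Order: [(1, 9), (2, 4), (3, 7)]
Completion times:
  Priority 1, burst=9, C=9
  Priority 2, burst=4, C=13
  Priority 3, burst=7, C=20
Average turnaround = 42/3 = 14.0

14.0


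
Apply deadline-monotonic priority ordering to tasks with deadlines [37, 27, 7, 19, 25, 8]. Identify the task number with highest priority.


Sort tasks by relative deadline (ascending):
  Task 3: deadline = 7
  Task 6: deadline = 8
  Task 4: deadline = 19
  Task 5: deadline = 25
  Task 2: deadline = 27
  Task 1: deadline = 37
Priority order (highest first): [3, 6, 4, 5, 2, 1]
Highest priority task = 3

3


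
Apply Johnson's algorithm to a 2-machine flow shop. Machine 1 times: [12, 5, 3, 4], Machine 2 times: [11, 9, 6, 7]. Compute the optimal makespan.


Apply Johnson's rule:
  Group 1 (a <= b): [(3, 3, 6), (4, 4, 7), (2, 5, 9)]
  Group 2 (a > b): [(1, 12, 11)]
Optimal job order: [3, 4, 2, 1]
Schedule:
  Job 3: M1 done at 3, M2 done at 9
  Job 4: M1 done at 7, M2 done at 16
  Job 2: M1 done at 12, M2 done at 25
  Job 1: M1 done at 24, M2 done at 36
Makespan = 36

36


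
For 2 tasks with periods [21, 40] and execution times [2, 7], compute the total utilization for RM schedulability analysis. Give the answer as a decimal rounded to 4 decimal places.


Compute individual utilizations (exact fractions):
  Task 1: C/T = 2/21 (approx. 0.0952)
  Task 2: C/T = 7/40 (approx. 0.175)
Total utilization U = 2/21 + 7/40 = 227/840
Rounded to 4 decimal places: U = 0.2702
RM (Liu & Layland) bound for 2 tasks = 0.828427; compare with U = 227/840 (approx. 0.270238)
U <= bound, so schedulable by RM sufficient condition.

0.2702


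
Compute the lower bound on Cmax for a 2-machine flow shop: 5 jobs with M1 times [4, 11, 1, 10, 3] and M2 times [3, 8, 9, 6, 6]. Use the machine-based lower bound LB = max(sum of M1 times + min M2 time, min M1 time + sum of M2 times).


LB1 = sum(M1 times) + min(M2 times) = 29 + 3 = 32
LB2 = min(M1 times) + sum(M2 times) = 1 + 32 = 33
Lower bound = max(LB1, LB2) = max(32, 33) = 33

33


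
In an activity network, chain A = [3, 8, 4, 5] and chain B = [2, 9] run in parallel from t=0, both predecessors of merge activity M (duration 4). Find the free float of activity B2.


ES(B2) = sum of predecessors on chain B = 2
EF(B2) = ES + duration = 2 + 9 = 11
Successor of B2 is M. ES(M) = max(sum(A), sum(B)) = max(20, 11) = 20
Free float = ES(successor) - EF(current) = 20 - 11 = 9

9


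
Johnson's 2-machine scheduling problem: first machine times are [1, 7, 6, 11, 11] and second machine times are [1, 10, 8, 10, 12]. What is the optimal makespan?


Apply Johnson's rule:
  Group 1 (a <= b): [(1, 1, 1), (3, 6, 8), (2, 7, 10), (5, 11, 12)]
  Group 2 (a > b): [(4, 11, 10)]
Optimal job order: [1, 3, 2, 5, 4]
Schedule:
  Job 1: M1 done at 1, M2 done at 2
  Job 3: M1 done at 7, M2 done at 15
  Job 2: M1 done at 14, M2 done at 25
  Job 5: M1 done at 25, M2 done at 37
  Job 4: M1 done at 36, M2 done at 47
Makespan = 47

47


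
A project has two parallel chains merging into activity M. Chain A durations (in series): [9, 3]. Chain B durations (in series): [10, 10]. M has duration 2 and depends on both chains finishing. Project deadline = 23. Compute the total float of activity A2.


Forward pass: ES(A2) = sum of predecessors on chain A = 9
EF = ES + duration = 9 + 3 = 12
Backward pass: LF(M) = deadline = 23; LS(M) = 23 - 2 = 21
LF(A2) = LS(M) - sum(successors on chain A) = 21 - 0 = 21
LS = LF - duration = 21 - 3 = 18
Total float = LS - ES = 18 - 9 = 9

9
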